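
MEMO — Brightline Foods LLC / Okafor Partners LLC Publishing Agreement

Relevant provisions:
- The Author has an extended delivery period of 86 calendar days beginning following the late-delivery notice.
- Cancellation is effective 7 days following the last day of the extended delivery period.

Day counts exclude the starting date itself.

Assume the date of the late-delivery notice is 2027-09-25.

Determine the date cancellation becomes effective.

The last day of the extended delivery period: 2027-09-25 + 86 days = 2027-12-20.
The date cancellation becomes effective: 7 calendar days after 2027-12-20 is 2027-12-27.

2027-12-27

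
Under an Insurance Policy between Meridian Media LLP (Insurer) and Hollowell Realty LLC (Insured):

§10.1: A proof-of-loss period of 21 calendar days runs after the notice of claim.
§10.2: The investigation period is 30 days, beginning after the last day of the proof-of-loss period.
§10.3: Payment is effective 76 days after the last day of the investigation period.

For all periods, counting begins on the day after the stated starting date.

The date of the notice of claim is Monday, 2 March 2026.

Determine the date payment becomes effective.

The last day of the proof-of-loss period: 21 calendar days after 2 March 2026 is 23 March 2026.
The last day of the investigation period: 23 March 2026 + 30 days = 22 April 2026.
The date payment becomes effective: 76 calendar days after 22 April 2026 is 7 July 2026.

7 July 2026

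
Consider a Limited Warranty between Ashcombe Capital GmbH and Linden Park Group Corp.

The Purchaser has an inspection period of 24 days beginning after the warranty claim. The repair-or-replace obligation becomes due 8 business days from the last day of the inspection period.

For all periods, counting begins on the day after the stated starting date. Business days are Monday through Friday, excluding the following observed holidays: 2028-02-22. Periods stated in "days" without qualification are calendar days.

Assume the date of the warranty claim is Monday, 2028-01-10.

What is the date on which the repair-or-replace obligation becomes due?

2028-02-15

Adding 24 calendar days to 2028-01-10 gives 2028-02-03, which is the last day of the inspection period.
The date on which the repair-or-replace obligation becomes due: 8 business days after Thursday, 2028-02-03, skipping weekends — Feb 4, Feb 7, Feb 8, Feb 9, Feb 10, Feb 11, Feb 14, Feb 15 — lands on Tuesday, 2028-02-15.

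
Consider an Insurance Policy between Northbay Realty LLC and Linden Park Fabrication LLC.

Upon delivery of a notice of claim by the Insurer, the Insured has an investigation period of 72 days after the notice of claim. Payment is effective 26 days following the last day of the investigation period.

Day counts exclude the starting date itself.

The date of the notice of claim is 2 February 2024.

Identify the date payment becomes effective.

Adding 72 calendar days to 2 February 2024 gives 14 April 2024, which is the last day of the investigation period.
Adding 26 calendar days to 14 April 2024 gives 10 May 2024, which is the date payment becomes effective.

10 May 2024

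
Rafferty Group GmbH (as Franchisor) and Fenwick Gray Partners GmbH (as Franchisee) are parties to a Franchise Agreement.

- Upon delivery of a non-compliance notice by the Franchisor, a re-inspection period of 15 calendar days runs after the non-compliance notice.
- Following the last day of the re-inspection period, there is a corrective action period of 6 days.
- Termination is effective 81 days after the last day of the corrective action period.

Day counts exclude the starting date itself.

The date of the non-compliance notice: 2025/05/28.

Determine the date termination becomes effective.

The last day of the re-inspection period: 15 calendar days after 2025/05/28 is 2025/06/12.
The last day of the corrective action period: 6 calendar days after 2025/06/12 is 2025/06/18.
The date termination becomes effective: 81 calendar days after 2025/06/18 is 2025/09/07.

2025/09/07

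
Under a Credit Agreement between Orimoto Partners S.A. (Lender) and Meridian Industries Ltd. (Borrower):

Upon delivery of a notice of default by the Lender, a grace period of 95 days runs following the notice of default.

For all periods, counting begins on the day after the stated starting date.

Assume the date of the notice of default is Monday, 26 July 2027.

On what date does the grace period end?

29 October 2027

The last day of the grace period: 26 July 2027 + 95 days = 29 October 2027.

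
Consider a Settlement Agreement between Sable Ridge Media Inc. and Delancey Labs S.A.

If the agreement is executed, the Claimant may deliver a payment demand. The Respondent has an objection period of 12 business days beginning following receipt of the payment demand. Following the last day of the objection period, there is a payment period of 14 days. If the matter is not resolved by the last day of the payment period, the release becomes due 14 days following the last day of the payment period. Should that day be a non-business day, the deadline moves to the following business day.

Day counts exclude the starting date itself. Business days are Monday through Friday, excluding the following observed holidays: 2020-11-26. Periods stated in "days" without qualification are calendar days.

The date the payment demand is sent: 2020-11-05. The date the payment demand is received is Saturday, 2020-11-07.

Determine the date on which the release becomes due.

The last day of the objection period: 12 business days after Saturday, 2020-11-07, skipping weekends — Nov 9, Nov 10, Nov 11, Nov 12, …, Nov 20, Nov 23, Nov 24 — lands on Tuesday, 2020-11-24.
The last day of the payment period: 14 calendar days after 2020-11-24 is 2020-12-08.
Adding 14 calendar days to 2020-12-08 gives 2020-12-22, which is the date on which the release becomes due. 2020-12-22 is a Tuesday and is not a listed holiday, so no roll-forward applies.

2020-12-22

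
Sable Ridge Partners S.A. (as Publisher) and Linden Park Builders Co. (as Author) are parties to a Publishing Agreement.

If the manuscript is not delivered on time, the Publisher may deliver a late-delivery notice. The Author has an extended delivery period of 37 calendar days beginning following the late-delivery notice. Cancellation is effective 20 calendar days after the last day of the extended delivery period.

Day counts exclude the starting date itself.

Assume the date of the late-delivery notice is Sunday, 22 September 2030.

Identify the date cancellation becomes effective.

18 November 2030

The last day of the extended delivery period: 37 calendar days after 22 September 2030 is 29 October 2030.
The date cancellation becomes effective: 20 calendar days after 29 October 2030 is 18 November 2030.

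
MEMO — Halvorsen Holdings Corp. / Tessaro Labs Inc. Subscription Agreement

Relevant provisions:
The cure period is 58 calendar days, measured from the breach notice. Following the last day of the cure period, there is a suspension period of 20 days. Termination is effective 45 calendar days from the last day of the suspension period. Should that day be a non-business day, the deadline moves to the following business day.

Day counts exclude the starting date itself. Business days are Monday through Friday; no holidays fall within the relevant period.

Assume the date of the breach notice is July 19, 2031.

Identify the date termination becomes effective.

November 19, 2031

Adding 58 calendar days to July 19, 2031 gives September 15, 2031, which is the last day of the cure period.
Adding 20 calendar days to September 15, 2031 gives October 5, 2031, which is the last day of the suspension period.
The date termination becomes effective: 45 calendar days after October 5, 2031 is November 19, 2031. November 19, 2031 is a Wednesday, so no roll-forward applies.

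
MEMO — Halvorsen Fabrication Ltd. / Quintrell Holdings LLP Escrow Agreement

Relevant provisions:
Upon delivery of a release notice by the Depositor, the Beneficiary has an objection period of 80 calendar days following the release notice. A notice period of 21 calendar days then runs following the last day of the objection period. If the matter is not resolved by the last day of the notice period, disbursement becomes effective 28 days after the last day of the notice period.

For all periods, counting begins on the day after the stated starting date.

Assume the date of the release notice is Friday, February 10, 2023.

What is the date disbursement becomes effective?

The last day of the objection period: February 10, 2023 + 80 days = May 1, 2023.
Adding 21 calendar days to May 1, 2023 gives May 22, 2023, which is the last day of the notice period.
The date disbursement becomes effective: 28 calendar days after May 22, 2023 is June 19, 2023.

June 19, 2023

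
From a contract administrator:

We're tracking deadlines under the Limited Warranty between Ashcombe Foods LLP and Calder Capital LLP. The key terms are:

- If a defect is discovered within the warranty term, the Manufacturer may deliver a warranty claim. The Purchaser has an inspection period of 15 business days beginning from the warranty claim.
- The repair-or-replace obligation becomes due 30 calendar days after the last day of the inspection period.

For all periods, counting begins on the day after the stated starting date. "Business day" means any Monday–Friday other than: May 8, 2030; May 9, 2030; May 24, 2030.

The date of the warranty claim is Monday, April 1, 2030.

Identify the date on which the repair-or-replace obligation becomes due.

May 22, 2030

The last day of the inspection period: 15 business days after Monday, April 1, 2030, skipping weekends — Apr 2, Apr 3, Apr 4, Apr 5, …, Apr 18, Apr 19, Apr 22 — lands on Monday, April 22, 2030.
The date on which the repair-or-replace obligation becomes due: April 22, 2030 + 30 days = May 22, 2030.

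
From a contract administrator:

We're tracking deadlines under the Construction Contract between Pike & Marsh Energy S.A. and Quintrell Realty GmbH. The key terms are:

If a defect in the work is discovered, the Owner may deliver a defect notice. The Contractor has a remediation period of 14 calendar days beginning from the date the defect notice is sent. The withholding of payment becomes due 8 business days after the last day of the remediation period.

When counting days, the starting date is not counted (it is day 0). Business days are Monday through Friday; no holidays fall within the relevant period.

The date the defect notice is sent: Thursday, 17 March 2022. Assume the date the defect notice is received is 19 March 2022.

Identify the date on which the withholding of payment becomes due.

Adding 14 calendar days to 17 March 2022 gives 31 March 2022, which is the last day of the remediation period.
The date on which the withholding of payment becomes due: 8 business days after Thursday, 31 March 2022, skipping weekends — Apr 1, Apr 4, Apr 5, Apr 6, Apr 7, Apr 8, Apr 11, Apr 12 — lands on Tuesday, 12 April 2022.

12 April 2022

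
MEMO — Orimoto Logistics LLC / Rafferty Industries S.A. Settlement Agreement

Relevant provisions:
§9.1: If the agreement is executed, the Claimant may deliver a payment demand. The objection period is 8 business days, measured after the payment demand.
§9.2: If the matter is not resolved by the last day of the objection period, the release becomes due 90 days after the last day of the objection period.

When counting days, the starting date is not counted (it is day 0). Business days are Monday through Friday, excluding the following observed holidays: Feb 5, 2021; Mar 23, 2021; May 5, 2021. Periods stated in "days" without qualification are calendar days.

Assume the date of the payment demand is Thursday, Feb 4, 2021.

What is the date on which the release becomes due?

The last day of the objection period: counting 8 business days from Thursday, Feb 4, 2021 (Feb 8, Feb 9, Feb 10, Feb 11, Feb 12, Feb 15, Feb 16, Feb 17, skipping weekends and the listed holiday on Feb 5) reaches Wednesday, Feb 17, 2021.
The date on which the release becomes due: Feb 17, 2021 + 90 days = May 18, 2021.

May 18, 2021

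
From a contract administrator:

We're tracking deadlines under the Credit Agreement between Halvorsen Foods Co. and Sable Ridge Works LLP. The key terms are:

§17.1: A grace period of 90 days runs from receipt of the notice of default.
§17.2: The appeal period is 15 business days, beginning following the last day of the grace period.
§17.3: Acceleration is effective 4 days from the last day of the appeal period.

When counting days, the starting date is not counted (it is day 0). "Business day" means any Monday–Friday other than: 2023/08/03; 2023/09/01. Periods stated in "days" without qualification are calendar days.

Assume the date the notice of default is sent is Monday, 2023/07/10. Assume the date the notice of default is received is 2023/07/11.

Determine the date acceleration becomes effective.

The last day of the grace period: 90 calendar days after 2023/07/11 is 2023/10/09.
From Monday, 2023/10/09, 15 business days (Oct 10, Oct 11, Oct 12, Oct 13, …, Oct 26, Oct 27, Oct 30, skipping weekends) brings us to Monday, 2023/10/30, which is the last day of the appeal period.
Adding 4 calendar days to 2023/10/30 gives 2023/11/03, which is the date acceleration becomes effective.

2023/11/03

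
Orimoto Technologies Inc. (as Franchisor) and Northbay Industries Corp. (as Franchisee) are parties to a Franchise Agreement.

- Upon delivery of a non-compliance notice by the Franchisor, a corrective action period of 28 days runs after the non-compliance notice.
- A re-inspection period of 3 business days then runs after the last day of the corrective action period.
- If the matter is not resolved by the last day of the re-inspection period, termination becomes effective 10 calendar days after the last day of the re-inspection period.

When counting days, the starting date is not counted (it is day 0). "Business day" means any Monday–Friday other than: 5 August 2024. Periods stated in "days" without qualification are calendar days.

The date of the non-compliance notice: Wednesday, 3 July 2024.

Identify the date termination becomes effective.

The last day of the corrective action period: 3 July 2024 + 28 days = 31 July 2024.
From Wednesday, 31 July 2024, 3 business days (Aug 1, Aug 2, Aug 6, skipping weekends and the listed holiday on Aug 5) brings us to Tuesday, 6 August 2024, which is the last day of the re-inspection period.
The date termination becomes effective: 10 calendar days after 6 August 2024 is 16 August 2024.

16 August 2024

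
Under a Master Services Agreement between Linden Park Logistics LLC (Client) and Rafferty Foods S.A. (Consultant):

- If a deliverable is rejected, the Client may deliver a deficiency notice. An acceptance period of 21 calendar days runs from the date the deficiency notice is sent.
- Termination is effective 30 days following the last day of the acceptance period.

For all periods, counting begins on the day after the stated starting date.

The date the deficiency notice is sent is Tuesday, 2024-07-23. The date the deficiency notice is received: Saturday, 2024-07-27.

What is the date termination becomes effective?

2024-09-12

Adding 21 calendar days to 2024-07-23 gives 2024-08-13, which is the last day of the acceptance period.
The date termination becomes effective: 2024-08-13 + 30 days = 2024-09-12.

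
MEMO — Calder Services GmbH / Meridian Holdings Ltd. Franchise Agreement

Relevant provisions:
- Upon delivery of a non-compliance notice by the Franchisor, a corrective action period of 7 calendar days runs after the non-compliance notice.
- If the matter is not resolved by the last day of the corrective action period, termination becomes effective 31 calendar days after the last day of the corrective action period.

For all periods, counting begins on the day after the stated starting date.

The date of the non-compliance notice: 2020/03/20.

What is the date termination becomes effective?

Adding 7 calendar days to 2020/03/20 gives 2020/03/27, which is the last day of the corrective action period.
The date termination becomes effective: 31 calendar days after 2020/03/27 is 2020/04/27.

2020/04/27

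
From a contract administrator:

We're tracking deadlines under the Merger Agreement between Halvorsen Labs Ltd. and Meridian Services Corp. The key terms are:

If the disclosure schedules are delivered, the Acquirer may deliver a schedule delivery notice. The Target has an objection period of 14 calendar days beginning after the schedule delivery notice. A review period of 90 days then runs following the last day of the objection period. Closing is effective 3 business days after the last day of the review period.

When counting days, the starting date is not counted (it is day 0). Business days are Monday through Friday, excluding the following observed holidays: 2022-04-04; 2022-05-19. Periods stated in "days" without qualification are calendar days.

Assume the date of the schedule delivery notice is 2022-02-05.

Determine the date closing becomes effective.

Adding 14 calendar days to 2022-02-05 gives 2022-02-19, which is the last day of the objection period.
The last day of the review period: 90 calendar days after 2022-02-19 is 2022-05-20.
The date closing becomes effective: counting 3 business days from Friday, 2022-05-20 (May 23, May 24, May 25, skipping weekends) reaches Wednesday, 2022-05-25.

2022-05-25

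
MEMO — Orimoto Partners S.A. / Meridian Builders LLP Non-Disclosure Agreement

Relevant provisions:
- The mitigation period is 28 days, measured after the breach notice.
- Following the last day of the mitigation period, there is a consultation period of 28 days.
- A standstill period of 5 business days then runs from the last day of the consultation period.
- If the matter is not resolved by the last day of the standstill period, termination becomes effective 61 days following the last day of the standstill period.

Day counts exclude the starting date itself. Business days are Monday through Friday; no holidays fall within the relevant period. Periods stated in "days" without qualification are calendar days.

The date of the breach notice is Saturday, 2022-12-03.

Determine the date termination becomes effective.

The last day of the mitigation period: 2022-12-03 + 28 days = 2022-12-31.
Adding 28 calendar days to 2022-12-31 gives 2023-01-28, which is the last day of the consultation period.
The last day of the standstill period: 5 business days after Saturday, 2023-01-28, skipping weekends — Jan 30, Jan 31, Feb 1, Feb 2, Feb 3 — lands on Friday, 2023-02-03.
The date termination becomes effective: 2023-02-03 + 61 days = 2023-04-05.

2023-04-05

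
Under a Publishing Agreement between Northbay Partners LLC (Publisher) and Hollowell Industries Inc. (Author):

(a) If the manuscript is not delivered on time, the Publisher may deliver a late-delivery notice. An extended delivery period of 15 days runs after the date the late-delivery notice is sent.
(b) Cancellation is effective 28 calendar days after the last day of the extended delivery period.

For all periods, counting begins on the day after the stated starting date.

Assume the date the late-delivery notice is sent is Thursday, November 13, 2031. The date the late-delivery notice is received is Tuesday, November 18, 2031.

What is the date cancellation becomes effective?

December 26, 2031

Adding 15 calendar days to November 13, 2031 gives November 28, 2031, which is the last day of the extended delivery period.
The date cancellation becomes effective: 28 calendar days after November 28, 2031 is December 26, 2031.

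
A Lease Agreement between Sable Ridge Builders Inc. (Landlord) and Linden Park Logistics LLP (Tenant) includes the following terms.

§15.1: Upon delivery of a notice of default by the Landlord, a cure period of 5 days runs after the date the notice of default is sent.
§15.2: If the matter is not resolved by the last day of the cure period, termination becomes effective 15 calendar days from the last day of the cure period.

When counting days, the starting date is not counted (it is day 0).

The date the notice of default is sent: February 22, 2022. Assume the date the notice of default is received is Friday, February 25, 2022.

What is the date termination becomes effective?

March 14, 2022

The last day of the cure period: February 22, 2022 + 5 days = February 27, 2022.
The date termination becomes effective: 15 calendar days after February 27, 2022 is March 14, 2022.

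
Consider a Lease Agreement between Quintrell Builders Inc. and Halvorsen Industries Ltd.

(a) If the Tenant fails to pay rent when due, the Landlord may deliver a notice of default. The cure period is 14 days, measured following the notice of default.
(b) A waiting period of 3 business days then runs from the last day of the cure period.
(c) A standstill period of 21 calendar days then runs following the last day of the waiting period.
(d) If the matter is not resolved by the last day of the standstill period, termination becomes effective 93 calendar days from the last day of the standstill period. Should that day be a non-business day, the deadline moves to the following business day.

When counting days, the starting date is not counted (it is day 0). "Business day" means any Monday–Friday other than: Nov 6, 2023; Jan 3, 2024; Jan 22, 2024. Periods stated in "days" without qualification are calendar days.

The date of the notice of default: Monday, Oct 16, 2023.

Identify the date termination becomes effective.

Feb 26, 2024

The last day of the cure period: Oct 16, 2023 + 14 days = Oct 30, 2023.
The last day of the waiting period: 3 business days after Monday, Oct 30, 2023, skipping weekends — Oct 31, Nov 1, Nov 2 — lands on Thursday, Nov 2, 2023.
The last day of the standstill period: 21 calendar days after Nov 2, 2023 is Nov 23, 2023.
The date termination becomes effective: 93 calendar days after Nov 23, 2023 is Feb 24, 2024. That falls on a Saturday, so it rolls to the next business day, Monday, Feb 26, 2024.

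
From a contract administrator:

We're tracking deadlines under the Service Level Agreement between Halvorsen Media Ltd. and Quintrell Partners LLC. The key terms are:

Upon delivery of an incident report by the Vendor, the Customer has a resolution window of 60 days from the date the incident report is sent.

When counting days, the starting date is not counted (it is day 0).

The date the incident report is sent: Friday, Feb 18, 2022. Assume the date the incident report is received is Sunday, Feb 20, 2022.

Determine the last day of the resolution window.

Apr 19, 2022

The last day of the resolution window: Feb 18, 2022 + 60 days = Apr 19, 2022.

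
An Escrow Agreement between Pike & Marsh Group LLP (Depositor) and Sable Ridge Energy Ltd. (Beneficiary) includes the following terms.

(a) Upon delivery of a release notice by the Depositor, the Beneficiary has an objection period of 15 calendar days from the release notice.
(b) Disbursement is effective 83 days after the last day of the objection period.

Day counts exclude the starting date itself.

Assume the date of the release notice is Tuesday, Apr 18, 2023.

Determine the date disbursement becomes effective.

The last day of the objection period: Apr 18, 2023 + 15 days = May 3, 2023.
The date disbursement becomes effective: May 3, 2023 + 83 days = Jul 25, 2023.

Jul 25, 2023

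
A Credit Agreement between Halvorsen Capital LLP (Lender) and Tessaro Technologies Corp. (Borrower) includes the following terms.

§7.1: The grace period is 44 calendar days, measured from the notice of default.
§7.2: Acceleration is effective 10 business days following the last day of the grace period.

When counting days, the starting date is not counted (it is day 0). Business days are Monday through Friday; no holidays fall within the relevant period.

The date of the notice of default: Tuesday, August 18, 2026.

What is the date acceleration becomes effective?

The last day of the grace period: August 18, 2026 + 44 days = October 1, 2026.
The date acceleration becomes effective: 10 business days after Thursday, October 1, 2026, skipping weekends — Oct 2, Oct 5, Oct 6, Oct 7, Oct 8, Oct 9, Oct 12, Oct 13, Oct 14, Oct 15 — lands on Thursday, October 15, 2026.

October 15, 2026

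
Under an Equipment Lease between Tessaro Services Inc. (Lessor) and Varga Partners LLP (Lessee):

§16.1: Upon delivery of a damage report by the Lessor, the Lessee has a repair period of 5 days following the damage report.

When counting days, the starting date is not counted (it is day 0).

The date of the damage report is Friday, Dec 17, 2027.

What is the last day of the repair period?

The last day of the repair period: Dec 17, 2027 + 5 days = Dec 22, 2027.

Dec 22, 2027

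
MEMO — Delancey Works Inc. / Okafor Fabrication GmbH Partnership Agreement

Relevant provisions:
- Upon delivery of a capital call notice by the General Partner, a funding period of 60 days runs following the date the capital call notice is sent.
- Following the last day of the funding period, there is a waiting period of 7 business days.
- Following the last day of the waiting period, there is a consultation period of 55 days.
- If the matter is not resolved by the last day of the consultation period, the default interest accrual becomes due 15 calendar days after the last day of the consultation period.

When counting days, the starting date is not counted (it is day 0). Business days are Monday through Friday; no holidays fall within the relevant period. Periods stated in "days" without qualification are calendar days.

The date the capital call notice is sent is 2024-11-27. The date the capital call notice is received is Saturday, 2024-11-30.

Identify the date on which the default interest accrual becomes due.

The last day of the funding period: 60 calendar days after 2024-11-27 is 2025-01-26.
The last day of the waiting period: 7 business days after Sunday, 2025-01-26, skipping weekends — Jan 27, Jan 28, Jan 29, Jan 30, Jan 31, Feb 3, Feb 4 — lands on Tuesday, 2025-02-04.
The last day of the consultation period: 55 calendar days after 2025-02-04 is 2025-03-31.
The date on which the default interest accrual becomes due: 2025-03-31 + 15 days = 2025-04-15.

2025-04-15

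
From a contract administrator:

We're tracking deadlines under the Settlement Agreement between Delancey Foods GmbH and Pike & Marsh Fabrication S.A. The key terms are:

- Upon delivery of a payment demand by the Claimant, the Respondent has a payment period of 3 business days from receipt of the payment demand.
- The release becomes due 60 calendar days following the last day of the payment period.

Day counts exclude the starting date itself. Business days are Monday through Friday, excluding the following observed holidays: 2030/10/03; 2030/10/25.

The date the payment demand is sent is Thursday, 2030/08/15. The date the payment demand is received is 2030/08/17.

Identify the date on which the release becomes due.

2030/10/20

From Saturday, 2030/08/17, 3 business days (Aug 19, Aug 20, Aug 21, skipping weekends) brings us to Wednesday, 2030/08/21, which is the last day of the payment period.
The date on which the release becomes due: 60 calendar days after 2030/08/21 is 2030/10/20.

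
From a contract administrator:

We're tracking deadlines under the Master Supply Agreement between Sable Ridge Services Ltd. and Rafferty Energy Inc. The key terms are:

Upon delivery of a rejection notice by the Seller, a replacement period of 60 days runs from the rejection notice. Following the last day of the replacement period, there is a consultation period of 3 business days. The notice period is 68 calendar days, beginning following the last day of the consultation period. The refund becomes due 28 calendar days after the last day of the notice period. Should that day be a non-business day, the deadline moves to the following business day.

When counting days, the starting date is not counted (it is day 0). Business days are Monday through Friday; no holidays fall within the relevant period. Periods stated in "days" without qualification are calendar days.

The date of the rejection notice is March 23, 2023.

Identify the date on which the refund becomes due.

August 29, 2023

The last day of the replacement period: 60 calendar days after March 23, 2023 is May 22, 2023.
The last day of the consultation period: counting 3 business days from Monday, May 22, 2023 (May 23, May 24, May 25, skipping weekends) reaches Thursday, May 25, 2023.
The last day of the notice period: May 25, 2023 + 68 days = August 1, 2023.
The date on which the refund becomes due: 28 calendar days after August 1, 2023 is August 29, 2023. August 29, 2023 is a Tuesday, so no roll-forward applies.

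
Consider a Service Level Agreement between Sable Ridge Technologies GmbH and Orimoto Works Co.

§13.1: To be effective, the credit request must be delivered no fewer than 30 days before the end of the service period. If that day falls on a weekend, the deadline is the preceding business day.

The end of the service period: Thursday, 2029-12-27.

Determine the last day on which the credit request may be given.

Counting back 30 calendar days from 2029-12-27 gives 2029-11-27. That is a Tuesday, so no adjustment is needed.

2029-11-27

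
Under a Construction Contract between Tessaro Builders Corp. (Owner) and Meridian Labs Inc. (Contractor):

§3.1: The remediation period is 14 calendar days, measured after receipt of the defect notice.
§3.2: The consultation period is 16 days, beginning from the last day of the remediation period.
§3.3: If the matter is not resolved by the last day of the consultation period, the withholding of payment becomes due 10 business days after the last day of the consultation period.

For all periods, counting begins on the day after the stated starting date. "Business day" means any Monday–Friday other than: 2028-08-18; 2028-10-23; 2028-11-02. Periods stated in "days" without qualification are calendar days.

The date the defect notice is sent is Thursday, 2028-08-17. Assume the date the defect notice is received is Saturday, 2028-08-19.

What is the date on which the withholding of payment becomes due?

Adding 14 calendar days to 2028-08-19 gives 2028-09-02, which is the last day of the remediation period.
Adding 16 calendar days to 2028-09-02 gives 2028-09-18, which is the last day of the consultation period.
The date on which the withholding of payment becomes due: 10 business days after Monday, 2028-09-18, skipping weekends — Sep 19, Sep 20, Sep 21, Sep 22, Sep 25, Sep 26, Sep 27, Sep 28, Sep 29, Oct 2 — lands on Monday, 2028-10-02.

2028-10-02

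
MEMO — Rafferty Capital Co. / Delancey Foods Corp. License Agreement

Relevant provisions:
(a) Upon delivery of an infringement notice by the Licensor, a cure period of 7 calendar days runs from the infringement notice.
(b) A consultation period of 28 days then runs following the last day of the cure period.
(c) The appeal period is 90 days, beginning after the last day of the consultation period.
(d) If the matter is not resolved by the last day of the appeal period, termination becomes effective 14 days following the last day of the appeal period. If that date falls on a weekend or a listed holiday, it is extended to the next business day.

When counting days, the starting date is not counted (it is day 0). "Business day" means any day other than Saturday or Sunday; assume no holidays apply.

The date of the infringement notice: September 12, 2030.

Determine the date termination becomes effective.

The last day of the cure period: 7 calendar days after September 12, 2030 is September 19, 2030.
The last day of the consultation period: 28 calendar days after September 19, 2030 is October 17, 2030.
The last day of the appeal period: October 17, 2030 + 90 days = January 15, 2031.
The date termination becomes effective: 14 calendar days after January 15, 2031 is January 29, 2031. January 29, 2031 is a Wednesday, so no roll-forward applies.

January 29, 2031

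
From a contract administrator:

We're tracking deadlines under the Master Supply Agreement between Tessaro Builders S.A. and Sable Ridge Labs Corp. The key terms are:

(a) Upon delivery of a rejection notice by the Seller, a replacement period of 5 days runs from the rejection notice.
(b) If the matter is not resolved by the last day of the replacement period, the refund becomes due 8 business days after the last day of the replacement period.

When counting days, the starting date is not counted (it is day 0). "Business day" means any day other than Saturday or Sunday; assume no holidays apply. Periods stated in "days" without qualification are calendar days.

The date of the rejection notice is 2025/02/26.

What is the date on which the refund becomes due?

2025/03/13

The last day of the replacement period: 5 calendar days after 2025/02/26 is 2025/03/03.
The date on which the refund becomes due: 8 business days after Monday, 2025/03/03, skipping weekends — Mar 4, Mar 5, Mar 6, Mar 7, Mar 10, Mar 11, Mar 12, Mar 13 — lands on Thursday, 2025/03/13.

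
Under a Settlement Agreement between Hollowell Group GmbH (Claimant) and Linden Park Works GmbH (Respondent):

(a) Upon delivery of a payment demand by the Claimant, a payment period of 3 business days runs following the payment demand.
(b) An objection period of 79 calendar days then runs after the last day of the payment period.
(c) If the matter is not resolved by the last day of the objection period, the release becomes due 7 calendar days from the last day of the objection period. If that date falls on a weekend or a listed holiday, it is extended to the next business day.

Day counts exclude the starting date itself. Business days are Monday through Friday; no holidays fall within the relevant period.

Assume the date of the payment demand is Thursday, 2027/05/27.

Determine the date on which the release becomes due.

2027/08/26

The last day of the payment period: 3 business days after Thursday, 2027/05/27, skipping weekends — May 28, May 31, Jun 1 — lands on Tuesday, 2027/06/01.
The last day of the objection period: 2027/06/01 + 79 days = 2027/08/19.
Adding 7 calendar days to 2027/08/19 gives 2027/08/26, which is the date on which the release becomes due. 2027/08/26 is a Thursday, so no roll-forward applies.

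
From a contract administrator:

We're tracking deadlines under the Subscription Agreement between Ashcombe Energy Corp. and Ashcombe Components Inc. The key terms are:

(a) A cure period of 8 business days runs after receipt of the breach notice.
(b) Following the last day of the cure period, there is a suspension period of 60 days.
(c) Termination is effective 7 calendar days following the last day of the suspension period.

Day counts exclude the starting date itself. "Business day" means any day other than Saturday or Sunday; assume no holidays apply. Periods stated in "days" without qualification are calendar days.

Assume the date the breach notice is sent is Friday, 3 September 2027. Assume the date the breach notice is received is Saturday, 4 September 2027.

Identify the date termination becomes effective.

21 November 2027

The last day of the cure period: counting 8 business days from Saturday, 4 September 2027 (Sep 6, Sep 7, Sep 8, Sep 9, Sep 10, Sep 13, Sep 14, Sep 15, skipping weekends) reaches Wednesday, 15 September 2027.
The last day of the suspension period: 15 September 2027 + 60 days = 14 November 2027.
The date termination becomes effective: 7 calendar days after 14 November 2027 is 21 November 2027.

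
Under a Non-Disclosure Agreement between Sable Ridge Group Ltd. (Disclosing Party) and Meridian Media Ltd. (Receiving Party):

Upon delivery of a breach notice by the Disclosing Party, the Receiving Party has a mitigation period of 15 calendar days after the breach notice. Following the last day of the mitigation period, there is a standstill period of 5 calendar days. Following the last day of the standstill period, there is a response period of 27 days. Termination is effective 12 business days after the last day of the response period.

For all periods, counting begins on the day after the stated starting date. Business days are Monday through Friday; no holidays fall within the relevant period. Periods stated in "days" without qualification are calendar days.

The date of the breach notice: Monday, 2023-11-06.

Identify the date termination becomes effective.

2024-01-09

Adding 15 calendar days to 2023-11-06 gives 2023-11-21, which is the last day of the mitigation period.
The last day of the standstill period: 5 calendar days after 2023-11-21 is 2023-11-26.
Adding 27 calendar days to 2023-11-26 gives 2023-12-23, which is the last day of the response period.
The date termination becomes effective: 12 business days after Saturday, 2023-12-23, skipping weekends — Dec 25, Dec 26, Dec 27, Dec 28, …, Jan 5, Jan 8, Jan 9 — lands on Tuesday, 2024-01-09.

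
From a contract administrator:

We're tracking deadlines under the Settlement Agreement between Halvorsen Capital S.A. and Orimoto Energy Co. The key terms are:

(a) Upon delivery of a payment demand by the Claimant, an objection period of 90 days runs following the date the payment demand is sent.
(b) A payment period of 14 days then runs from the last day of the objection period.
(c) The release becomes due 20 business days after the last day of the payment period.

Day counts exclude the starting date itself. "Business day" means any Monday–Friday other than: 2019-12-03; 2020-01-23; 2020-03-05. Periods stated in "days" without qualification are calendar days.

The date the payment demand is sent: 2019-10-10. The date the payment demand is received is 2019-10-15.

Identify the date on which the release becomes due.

2020-02-20

Adding 90 calendar days to 2019-10-10 gives 2020-01-08, which is the last day of the objection period.
The last day of the payment period: 14 calendar days after 2020-01-08 is 2020-01-22.
The date on which the release becomes due: counting 20 business days from Wednesday, 2020-01-22 (Jan 24, Jan 27, Jan 28, Jan 29, …, Feb 18, Feb 19, Feb 20, skipping weekends and the listed holiday on Jan 23) reaches Thursday, 2020-02-20.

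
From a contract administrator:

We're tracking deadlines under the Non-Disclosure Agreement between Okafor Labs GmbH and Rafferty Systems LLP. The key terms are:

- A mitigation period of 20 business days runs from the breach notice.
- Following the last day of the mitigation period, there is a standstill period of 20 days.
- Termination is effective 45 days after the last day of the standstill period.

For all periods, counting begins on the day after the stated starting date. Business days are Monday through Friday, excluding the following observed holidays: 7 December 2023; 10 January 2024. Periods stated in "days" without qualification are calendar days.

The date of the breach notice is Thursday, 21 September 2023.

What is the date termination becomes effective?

From Thursday, 21 September 2023, 20 business days (Sep 22, Sep 25, Sep 26, Sep 27, …, Oct 17, Oct 18, Oct 19, skipping weekends) brings us to Thursday, 19 October 2023, which is the last day of the mitigation period.
The last day of the standstill period: 20 calendar days after 19 October 2023 is 8 November 2023.
The date termination becomes effective: 45 calendar days after 8 November 2023 is 23 December 2023.

23 December 2023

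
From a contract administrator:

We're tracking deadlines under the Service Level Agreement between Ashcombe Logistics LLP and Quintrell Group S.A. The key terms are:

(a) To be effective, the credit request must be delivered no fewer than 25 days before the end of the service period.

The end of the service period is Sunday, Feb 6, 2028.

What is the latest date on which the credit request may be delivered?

Feb 6, 2028 minus 25 days is Jan 12, 2028.

Jan 12, 2028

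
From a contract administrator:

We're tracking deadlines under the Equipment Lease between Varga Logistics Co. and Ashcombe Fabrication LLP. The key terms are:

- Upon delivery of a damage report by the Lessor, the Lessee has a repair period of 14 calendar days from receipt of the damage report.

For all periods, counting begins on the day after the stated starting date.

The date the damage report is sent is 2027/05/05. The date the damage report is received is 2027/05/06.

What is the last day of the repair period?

The last day of the repair period: 2027/05/06 + 14 days = 2027/05/20.

2027/05/20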